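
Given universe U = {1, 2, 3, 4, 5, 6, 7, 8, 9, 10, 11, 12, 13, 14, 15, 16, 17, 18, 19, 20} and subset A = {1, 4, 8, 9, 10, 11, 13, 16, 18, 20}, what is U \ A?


Aᶜ = U \ A = elements in U but not in A
U = {1, 2, 3, 4, 5, 6, 7, 8, 9, 10, 11, 12, 13, 14, 15, 16, 17, 18, 19, 20}
A = {1, 4, 8, 9, 10, 11, 13, 16, 18, 20}
Aᶜ = {2, 3, 5, 6, 7, 12, 14, 15, 17, 19}

Aᶜ = {2, 3, 5, 6, 7, 12, 14, 15, 17, 19}


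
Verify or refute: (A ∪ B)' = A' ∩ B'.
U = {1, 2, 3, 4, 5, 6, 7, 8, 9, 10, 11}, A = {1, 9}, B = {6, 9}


LHS: A ∪ B = {1, 6, 9}
(A ∪ B)' = U \ (A ∪ B) = {2, 3, 4, 5, 7, 8, 10, 11}
A' = {2, 3, 4, 5, 6, 7, 8, 10, 11}, B' = {1, 2, 3, 4, 5, 7, 8, 10, 11}
Claimed RHS: A' ∩ B' = {2, 3, 4, 5, 7, 8, 10, 11}
Identity is VALID: LHS = RHS = {2, 3, 4, 5, 7, 8, 10, 11} ✓

Identity is valid. (A ∪ B)' = A' ∩ B' = {2, 3, 4, 5, 7, 8, 10, 11}


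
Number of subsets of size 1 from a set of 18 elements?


C(n,k) = n! / (k!(n-k)!)
C(18,1) = 18! / (1!17!)
= 18

C(18,1) = 18


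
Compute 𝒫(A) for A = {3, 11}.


|A| = 2, so |P(A)| = 2^2 = 4
Enumerate subsets by cardinality (0 to 2):
∅, {3}, {11}, {3, 11}

P(A) has 4 subsets: ∅, {3}, {11}, {3, 11}


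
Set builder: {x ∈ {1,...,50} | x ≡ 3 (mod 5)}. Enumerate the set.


Checking each candidate:
Condition: x in {1,...,50} with x ≡ 3 (mod 5)
Result = {3, 8, 13, 18, 23, 28, 33, 38, 43, 48}

{3, 8, 13, 18, 23, 28, 33, 38, 43, 48}


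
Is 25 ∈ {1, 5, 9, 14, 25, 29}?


A = {1, 5, 9, 14, 25, 29}
Checking if 25 is in A
25 is in A → True

25 ∈ A


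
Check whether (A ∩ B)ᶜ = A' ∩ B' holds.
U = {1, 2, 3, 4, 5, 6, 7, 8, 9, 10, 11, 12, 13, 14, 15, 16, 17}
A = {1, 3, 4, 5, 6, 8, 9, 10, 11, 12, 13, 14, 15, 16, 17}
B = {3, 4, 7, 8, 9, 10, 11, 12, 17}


LHS: A ∩ B = {3, 4, 8, 9, 10, 11, 12, 17}
(A ∩ B)' = U \ (A ∩ B) = {1, 2, 5, 6, 7, 13, 14, 15, 16}
A' = {2, 7}, B' = {1, 2, 5, 6, 13, 14, 15, 16}
Claimed RHS: A' ∩ B' = {2}
Identity is INVALID: LHS = {1, 2, 5, 6, 7, 13, 14, 15, 16} but the RHS claimed here equals {2}. The correct form is (A ∩ B)' = A' ∪ B'.

Identity is invalid: (A ∩ B)' = {1, 2, 5, 6, 7, 13, 14, 15, 16} but A' ∩ B' = {2}. The correct De Morgan law is (A ∩ B)' = A' ∪ B'.


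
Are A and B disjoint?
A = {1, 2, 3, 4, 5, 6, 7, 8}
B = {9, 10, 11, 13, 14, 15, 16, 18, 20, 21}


Disjoint means A ∩ B = ∅.
A ∩ B = ∅
A ∩ B = ∅, so A and B are disjoint.

Yes, A and B are disjoint


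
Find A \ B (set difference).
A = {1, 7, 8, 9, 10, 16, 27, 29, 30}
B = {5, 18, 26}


A \ B = elements in A but not in B
A = {1, 7, 8, 9, 10, 16, 27, 29, 30}
B = {5, 18, 26}
Remove from A any elements in B
A \ B = {1, 7, 8, 9, 10, 16, 27, 29, 30}

A \ B = {1, 7, 8, 9, 10, 16, 27, 29, 30}


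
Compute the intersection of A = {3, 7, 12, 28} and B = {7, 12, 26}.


A ∩ B = elements in both A and B
A = {3, 7, 12, 28}
B = {7, 12, 26}
A ∩ B = {7, 12}

A ∩ B = {7, 12}


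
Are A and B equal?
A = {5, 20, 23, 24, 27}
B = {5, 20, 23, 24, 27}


Two sets are equal iff they have exactly the same elements.
A = {5, 20, 23, 24, 27}
B = {5, 20, 23, 24, 27}
Same elements → A = B

Yes, A = B


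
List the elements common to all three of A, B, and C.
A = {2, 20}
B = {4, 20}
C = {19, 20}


A ∩ B = {20}
(A ∩ B) ∩ C = {20}

A ∩ B ∩ C = {20}


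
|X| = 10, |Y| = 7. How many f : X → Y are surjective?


n = |X| = 10, k = |Y| = 7. Surjections via inclusion-exclusion:
S(n,k) = Σ(-1)^i × C(k,i) × (k-i)^n, i=0 to k
i=0: (-1)^0×C(7,0)×7^10 = 282475249
i=1: (-1)^1×C(7,1)×6^10 = -423263232
i=2: (-1)^2×C(7,2)×5^10 = 205078125
i=3: (-1)^3×C(7,3)×4^10 = -36700160
i=4: (-1)^4×C(7,4)×3^10 = 2066715
i=5: (-1)^5×C(7,5)×2^10 = -21504
i=6: (-1)^6×C(7,6)×1^10 = 7
i=7: (-1)^7×C(7,7)×0^10 = 0
Total = 29635200

Number of surjections = 29635200


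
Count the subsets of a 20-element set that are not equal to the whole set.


Total subsets = 2^n = 2^20 = 1048576
Proper subsets exclude the set itself: 2^n - 1
= 1048576 - 1
= 1048575

Number of proper subsets = 1048575


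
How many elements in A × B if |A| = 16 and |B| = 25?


|A × B| = |A| × |B|
= 16 × 25
= 400

|A × B| = 400


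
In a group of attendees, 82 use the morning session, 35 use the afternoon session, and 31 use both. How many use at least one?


|A ∪ B| = |A| + |B| - |A ∩ B|
= 82 + 35 - 31
= 86

|A ∪ B| = 86


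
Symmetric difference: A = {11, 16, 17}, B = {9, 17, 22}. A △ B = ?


A △ B = (A \ B) ∪ (B \ A) = elements in exactly one of A or B
A \ B = {11, 16}
B \ A = {9, 22}
A △ B = {9, 11, 16, 22}

A △ B = {9, 11, 16, 22}


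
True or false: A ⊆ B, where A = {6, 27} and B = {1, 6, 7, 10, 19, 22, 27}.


A ⊆ B means every element of A is in B.
All elements of A are in B.
So A ⊆ B.

Yes, A ⊆ B


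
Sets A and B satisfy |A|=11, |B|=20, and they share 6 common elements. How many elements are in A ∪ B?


|A ∪ B| = |A| + |B| - |A ∩ B|
= 11 + 20 - 6
= 25

|A ∪ B| = 25


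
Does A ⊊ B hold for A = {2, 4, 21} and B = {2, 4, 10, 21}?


A ⊂ B requires: A ⊆ B AND A ≠ B.
A ⊆ B? Yes
A = B? No
A ⊂ B: Yes (A is a proper subset of B)

Yes, A ⊂ B


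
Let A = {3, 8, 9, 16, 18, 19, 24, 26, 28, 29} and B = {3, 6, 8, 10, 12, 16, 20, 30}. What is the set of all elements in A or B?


A ∪ B = all elements in A or B (or both)
A = {3, 8, 9, 16, 18, 19, 24, 26, 28, 29}
B = {3, 6, 8, 10, 12, 16, 20, 30}
A ∪ B = {3, 6, 8, 9, 10, 12, 16, 18, 19, 20, 24, 26, 28, 29, 30}

A ∪ B = {3, 6, 8, 9, 10, 12, 16, 18, 19, 20, 24, 26, 28, 29, 30}


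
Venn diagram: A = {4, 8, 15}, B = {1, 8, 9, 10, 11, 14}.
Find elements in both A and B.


A = {4, 8, 15}
B = {1, 8, 9, 10, 11, 14}
Region: in both A and B
Elements: {8}

Elements in both A and B: {8}


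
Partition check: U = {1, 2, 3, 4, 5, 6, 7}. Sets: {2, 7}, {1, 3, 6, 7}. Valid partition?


A partition requires: (1) non-empty parts, (2) pairwise disjoint, (3) union = U
Parts: {2, 7}, {1, 3, 6, 7}
Union of parts: {1, 2, 3, 6, 7}
U = {1, 2, 3, 4, 5, 6, 7}
All non-empty? True
Pairwise disjoint? False
Covers U? False

No, not a valid partition


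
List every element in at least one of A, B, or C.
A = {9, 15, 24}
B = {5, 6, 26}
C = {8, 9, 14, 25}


A ∪ B = {5, 6, 9, 15, 24, 26}
(A ∪ B) ∪ C = {5, 6, 8, 9, 14, 15, 24, 25, 26}

A ∪ B ∪ C = {5, 6, 8, 9, 14, 15, 24, 25, 26}


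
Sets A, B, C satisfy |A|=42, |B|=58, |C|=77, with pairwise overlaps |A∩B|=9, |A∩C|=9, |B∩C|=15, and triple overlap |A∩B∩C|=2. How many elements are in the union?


|A∪B∪C| = |A|+|B|+|C| - |A∩B|-|A∩C|-|B∩C| + |A∩B∩C|
= 42+58+77 - 9-9-15 + 2
= 177 - 33 + 2
= 146

|A ∪ B ∪ C| = 146


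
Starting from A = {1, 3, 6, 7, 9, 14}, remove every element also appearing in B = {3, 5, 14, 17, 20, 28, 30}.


A \ B = elements in A but not in B
A = {1, 3, 6, 7, 9, 14}
B = {3, 5, 14, 17, 20, 28, 30}
Remove from A any elements in B
A \ B = {1, 6, 7, 9}

A \ B = {1, 6, 7, 9}


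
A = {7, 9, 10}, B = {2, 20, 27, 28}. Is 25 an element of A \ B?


A = {7, 9, 10}, B = {2, 20, 27, 28}
A \ B = elements in A but not in B
A \ B = {7, 9, 10}
Checking if 25 ∈ A \ B
25 is not in A \ B → False

25 ∉ A \ B


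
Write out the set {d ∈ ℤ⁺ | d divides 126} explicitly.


Checking each candidate:
Condition: positive divisors of 126
Result = {1, 2, 3, 6, 7, 9, 14, 18, 21, 42, 63, 126}

{1, 2, 3, 6, 7, 9, 14, 18, 21, 42, 63, 126}


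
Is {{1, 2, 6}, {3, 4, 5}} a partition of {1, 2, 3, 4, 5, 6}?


A partition requires: (1) non-empty parts, (2) pairwise disjoint, (3) union = U
Parts: {1, 2, 6}, {3, 4, 5}
Union of parts: {1, 2, 3, 4, 5, 6}
U = {1, 2, 3, 4, 5, 6}
All non-empty? True
Pairwise disjoint? True
Covers U? True

Yes, valid partition


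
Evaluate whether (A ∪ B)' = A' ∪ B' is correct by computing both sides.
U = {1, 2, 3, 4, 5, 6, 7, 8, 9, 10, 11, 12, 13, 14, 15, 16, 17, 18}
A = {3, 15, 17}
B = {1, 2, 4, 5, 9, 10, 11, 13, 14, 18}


LHS: A ∪ B = {1, 2, 3, 4, 5, 9, 10, 11, 13, 14, 15, 17, 18}
(A ∪ B)' = U \ (A ∪ B) = {6, 7, 8, 12, 16}
A' = {1, 2, 4, 5, 6, 7, 8, 9, 10, 11, 12, 13, 14, 16, 18}, B' = {3, 6, 7, 8, 12, 15, 16, 17}
Claimed RHS: A' ∪ B' = {1, 2, 3, 4, 5, 6, 7, 8, 9, 10, 11, 12, 13, 14, 15, 16, 17, 18}
Identity is INVALID: LHS = {6, 7, 8, 12, 16} but the RHS claimed here equals {1, 2, 3, 4, 5, 6, 7, 8, 9, 10, 11, 12, 13, 14, 15, 16, 17, 18}. The correct form is (A ∪ B)' = A' ∩ B'.

Identity is invalid: (A ∪ B)' = {6, 7, 8, 12, 16} but A' ∪ B' = {1, 2, 3, 4, 5, 6, 7, 8, 9, 10, 11, 12, 13, 14, 15, 16, 17, 18}. The correct De Morgan law is (A ∪ B)' = A' ∩ B'.


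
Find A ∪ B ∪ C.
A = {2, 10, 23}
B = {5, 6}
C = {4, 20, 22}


A ∪ B = {2, 5, 6, 10, 23}
(A ∪ B) ∪ C = {2, 4, 5, 6, 10, 20, 22, 23}

A ∪ B ∪ C = {2, 4, 5, 6, 10, 20, 22, 23}


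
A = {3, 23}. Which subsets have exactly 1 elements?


|A| = 2, so A has C(2,1) = 2 subsets of size 1.
Enumerate by choosing 1 elements from A at a time:
{3}, {23}

1-element subsets (2 total): {3}, {23}


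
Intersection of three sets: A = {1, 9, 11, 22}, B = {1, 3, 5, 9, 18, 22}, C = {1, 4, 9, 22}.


A ∩ B = {1, 9, 22}
(A ∩ B) ∩ C = {1, 9, 22}

A ∩ B ∩ C = {1, 9, 22}


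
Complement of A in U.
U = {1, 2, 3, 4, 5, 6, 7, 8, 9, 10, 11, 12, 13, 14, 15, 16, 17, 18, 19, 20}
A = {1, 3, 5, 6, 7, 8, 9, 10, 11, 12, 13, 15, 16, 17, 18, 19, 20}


Aᶜ = U \ A = elements in U but not in A
U = {1, 2, 3, 4, 5, 6, 7, 8, 9, 10, 11, 12, 13, 14, 15, 16, 17, 18, 19, 20}
A = {1, 3, 5, 6, 7, 8, 9, 10, 11, 12, 13, 15, 16, 17, 18, 19, 20}
Aᶜ = {2, 4, 14}

Aᶜ = {2, 4, 14}


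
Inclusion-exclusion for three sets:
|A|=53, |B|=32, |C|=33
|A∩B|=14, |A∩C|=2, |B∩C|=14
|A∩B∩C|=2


|A∪B∪C| = |A|+|B|+|C| - |A∩B|-|A∩C|-|B∩C| + |A∩B∩C|
= 53+32+33 - 14-2-14 + 2
= 118 - 30 + 2
= 90

|A ∪ B ∪ C| = 90


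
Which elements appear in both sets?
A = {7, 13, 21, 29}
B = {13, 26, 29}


A ∩ B = elements in both A and B
A = {7, 13, 21, 29}
B = {13, 26, 29}
A ∩ B = {13, 29}

A ∩ B = {13, 29}


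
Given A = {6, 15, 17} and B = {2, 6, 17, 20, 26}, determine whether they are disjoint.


Disjoint means A ∩ B = ∅.
A ∩ B = {6, 17}
A ∩ B ≠ ∅, so A and B are NOT disjoint.

No, A and B are not disjoint (A ∩ B = {6, 17})


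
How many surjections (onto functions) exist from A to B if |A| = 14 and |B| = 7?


n = |A| = 14, k = |B| = 7. Surjections via inclusion-exclusion:
S(n,k) = Σ(-1)^i × C(k,i) × (k-i)^n, i=0 to k
i=0: (-1)^0×C(7,0)×7^14 = 678223072849
i=1: (-1)^1×C(7,1)×6^14 = -548549148672
i=2: (-1)^2×C(7,2)×5^14 = 128173828125
i=3: (-1)^3×C(7,3)×4^14 = -9395240960
i=4: (-1)^4×C(7,4)×3^14 = 167403915
i=5: (-1)^5×C(7,5)×2^14 = -344064
i=6: (-1)^6×C(7,6)×1^14 = 7
i=7: (-1)^7×C(7,7)×0^14 = 0
Total = 248619571200

Number of surjections = 248619571200


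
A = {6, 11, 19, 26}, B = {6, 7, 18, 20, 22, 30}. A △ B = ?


A △ B = (A \ B) ∪ (B \ A) = elements in exactly one of A or B
A \ B = {11, 19, 26}
B \ A = {7, 18, 20, 22, 30}
A △ B = {7, 11, 18, 19, 20, 22, 26, 30}

A △ B = {7, 11, 18, 19, 20, 22, 26, 30}


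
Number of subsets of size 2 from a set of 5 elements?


C(n,k) = n! / (k!(n-k)!)
C(5,2) = 5! / (2!3!)
= 10

C(5,2) = 10


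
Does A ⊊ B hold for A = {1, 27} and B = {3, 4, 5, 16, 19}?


A ⊂ B requires: A ⊆ B AND A ≠ B.
A ⊆ B? No
A ⊄ B, so A is not a proper subset.

No, A is not a proper subset of B


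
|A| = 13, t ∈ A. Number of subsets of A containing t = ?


Subsets of A containing t correspond to subsets of A \ {t}, which has 12 elements.
Count = 2^(n-1) = 2^12
= 4096

Number of subsets containing t = 4096


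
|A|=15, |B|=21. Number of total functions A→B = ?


Each of |A| = 15 inputs maps to any of |B| = 21 outputs.
# functions = |B|^|A| = 21^15
= 68122318582951682301

Number of functions = 68122318582951682301


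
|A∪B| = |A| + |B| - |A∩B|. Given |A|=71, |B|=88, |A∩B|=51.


|A ∪ B| = |A| + |B| - |A ∩ B|
= 71 + 88 - 51
= 108

|A ∪ B| = 108


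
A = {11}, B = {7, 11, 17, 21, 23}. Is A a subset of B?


A ⊆ B means every element of A is in B.
All elements of A are in B.
So A ⊆ B.

Yes, A ⊆ B


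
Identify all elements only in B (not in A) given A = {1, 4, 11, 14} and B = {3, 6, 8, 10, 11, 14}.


A = {1, 4, 11, 14}
B = {3, 6, 8, 10, 11, 14}
Region: only in B (not in A)
Elements: {3, 6, 8, 10}

Elements only in B (not in A): {3, 6, 8, 10}


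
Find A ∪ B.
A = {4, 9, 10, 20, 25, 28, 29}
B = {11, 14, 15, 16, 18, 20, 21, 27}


A ∪ B = all elements in A or B (or both)
A = {4, 9, 10, 20, 25, 28, 29}
B = {11, 14, 15, 16, 18, 20, 21, 27}
A ∪ B = {4, 9, 10, 11, 14, 15, 16, 18, 20, 21, 25, 27, 28, 29}

A ∪ B = {4, 9, 10, 11, 14, 15, 16, 18, 20, 21, 25, 27, 28, 29}


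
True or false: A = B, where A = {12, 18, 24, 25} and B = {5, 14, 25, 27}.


Two sets are equal iff they have exactly the same elements.
A = {12, 18, 24, 25}
B = {5, 14, 25, 27}
Differences: {5, 12, 14, 18, 24, 27}
A ≠ B

No, A ≠ B


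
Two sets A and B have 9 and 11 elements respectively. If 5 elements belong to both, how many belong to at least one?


|A ∪ B| = |A| + |B| - |A ∩ B|
= 9 + 11 - 5
= 15

|A ∪ B| = 15


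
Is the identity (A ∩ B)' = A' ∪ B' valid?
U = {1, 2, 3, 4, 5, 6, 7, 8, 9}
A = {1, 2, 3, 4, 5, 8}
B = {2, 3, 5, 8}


LHS: A ∩ B = {2, 3, 5, 8}
(A ∩ B)' = U \ (A ∩ B) = {1, 4, 6, 7, 9}
A' = {6, 7, 9}, B' = {1, 4, 6, 7, 9}
Claimed RHS: A' ∪ B' = {1, 4, 6, 7, 9}
Identity is VALID: LHS = RHS = {1, 4, 6, 7, 9} ✓

Identity is valid. (A ∩ B)' = A' ∪ B' = {1, 4, 6, 7, 9}


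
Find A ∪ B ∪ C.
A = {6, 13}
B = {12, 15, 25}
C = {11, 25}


A ∪ B = {6, 12, 13, 15, 25}
(A ∪ B) ∪ C = {6, 11, 12, 13, 15, 25}

A ∪ B ∪ C = {6, 11, 12, 13, 15, 25}


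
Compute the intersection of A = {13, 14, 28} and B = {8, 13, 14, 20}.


A ∩ B = elements in both A and B
A = {13, 14, 28}
B = {8, 13, 14, 20}
A ∩ B = {13, 14}

A ∩ B = {13, 14}


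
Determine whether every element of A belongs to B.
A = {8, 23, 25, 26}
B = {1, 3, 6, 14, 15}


A ⊆ B means every element of A is in B.
Elements in A not in B: {8, 23, 25, 26}
So A ⊄ B.

No, A ⊄ B


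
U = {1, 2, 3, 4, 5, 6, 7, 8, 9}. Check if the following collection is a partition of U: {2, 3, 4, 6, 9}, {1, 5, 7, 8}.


A partition requires: (1) non-empty parts, (2) pairwise disjoint, (3) union = U
Parts: {2, 3, 4, 6, 9}, {1, 5, 7, 8}
Union of parts: {1, 2, 3, 4, 5, 6, 7, 8, 9}
U = {1, 2, 3, 4, 5, 6, 7, 8, 9}
All non-empty? True
Pairwise disjoint? True
Covers U? True

Yes, valid partition


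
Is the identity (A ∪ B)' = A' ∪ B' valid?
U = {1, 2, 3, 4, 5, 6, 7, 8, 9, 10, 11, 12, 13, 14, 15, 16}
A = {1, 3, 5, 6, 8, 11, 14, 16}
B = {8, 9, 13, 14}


LHS: A ∪ B = {1, 3, 5, 6, 8, 9, 11, 13, 14, 16}
(A ∪ B)' = U \ (A ∪ B) = {2, 4, 7, 10, 12, 15}
A' = {2, 4, 7, 9, 10, 12, 13, 15}, B' = {1, 2, 3, 4, 5, 6, 7, 10, 11, 12, 15, 16}
Claimed RHS: A' ∪ B' = {1, 2, 3, 4, 5, 6, 7, 9, 10, 11, 12, 13, 15, 16}
Identity is INVALID: LHS = {2, 4, 7, 10, 12, 15} but the RHS claimed here equals {1, 2, 3, 4, 5, 6, 7, 9, 10, 11, 12, 13, 15, 16}. The correct form is (A ∪ B)' = A' ∩ B'.

Identity is invalid: (A ∪ B)' = {2, 4, 7, 10, 12, 15} but A' ∪ B' = {1, 2, 3, 4, 5, 6, 7, 9, 10, 11, 12, 13, 15, 16}. The correct De Morgan law is (A ∪ B)' = A' ∩ B'.


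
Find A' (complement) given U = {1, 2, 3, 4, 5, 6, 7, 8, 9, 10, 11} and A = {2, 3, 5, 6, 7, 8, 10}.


Aᶜ = U \ A = elements in U but not in A
U = {1, 2, 3, 4, 5, 6, 7, 8, 9, 10, 11}
A = {2, 3, 5, 6, 7, 8, 10}
Aᶜ = {1, 4, 9, 11}

Aᶜ = {1, 4, 9, 11}


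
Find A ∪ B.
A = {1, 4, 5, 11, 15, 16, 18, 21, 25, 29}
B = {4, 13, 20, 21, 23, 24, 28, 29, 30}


A ∪ B = all elements in A or B (or both)
A = {1, 4, 5, 11, 15, 16, 18, 21, 25, 29}
B = {4, 13, 20, 21, 23, 24, 28, 29, 30}
A ∪ B = {1, 4, 5, 11, 13, 15, 16, 18, 20, 21, 23, 24, 25, 28, 29, 30}

A ∪ B = {1, 4, 5, 11, 13, 15, 16, 18, 20, 21, 23, 24, 25, 28, 29, 30}


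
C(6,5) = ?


C(n,k) = n! / (k!(n-k)!)
C(6,5) = 6! / (5!1!)
= 6

C(6,5) = 6


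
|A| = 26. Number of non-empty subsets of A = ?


Total subsets = 2^n = 2^26 = 67108864
Non-empty subsets exclude the empty set: 2^n - 1
= 67108864 - 1
= 67108863

Number of non-empty subsets = 67108863


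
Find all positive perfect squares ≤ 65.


Checking each candidate:
Condition: positive perfect squares ≤ 65
Result = {1, 4, 9, 16, 25, 36, 49, 64}

{1, 4, 9, 16, 25, 36, 49, 64}


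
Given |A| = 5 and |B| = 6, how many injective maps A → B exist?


An injection sends each of |A| = 5 inputs to a distinct output in B.
# injections = |B|·(|B|-1)·…·(|B|-|A|+1) = 6! / (6 - 5)!
= 6 × 5 × 4 × 3 × 2
= 720

Number of injections = 720


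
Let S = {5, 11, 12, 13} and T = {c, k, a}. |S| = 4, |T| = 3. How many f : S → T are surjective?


n = |S| = 4, k = |T| = 3. Surjections via inclusion-exclusion:
S(n,k) = Σ(-1)^i × C(k,i) × (k-i)^n, i=0 to k
i=0: (-1)^0×C(3,0)×3^4 = 81
i=1: (-1)^1×C(3,1)×2^4 = -48
i=2: (-1)^2×C(3,2)×1^4 = 3
i=3: (-1)^3×C(3,3)×0^4 = 0
Total = 36

Number of surjections = 36


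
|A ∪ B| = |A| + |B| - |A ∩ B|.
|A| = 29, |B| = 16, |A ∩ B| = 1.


|A ∪ B| = |A| + |B| - |A ∩ B|
= 29 + 16 - 1
= 44

|A ∪ B| = 44


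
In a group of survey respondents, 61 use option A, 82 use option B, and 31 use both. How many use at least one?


|A ∪ B| = |A| + |B| - |A ∩ B|
= 61 + 82 - 31
= 112

|A ∪ B| = 112


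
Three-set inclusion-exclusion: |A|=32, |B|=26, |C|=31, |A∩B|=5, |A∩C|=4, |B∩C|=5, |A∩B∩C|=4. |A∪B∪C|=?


|A∪B∪C| = |A|+|B|+|C| - |A∩B|-|A∩C|-|B∩C| + |A∩B∩C|
= 32+26+31 - 5-4-5 + 4
= 89 - 14 + 4
= 79

|A ∪ B ∪ C| = 79


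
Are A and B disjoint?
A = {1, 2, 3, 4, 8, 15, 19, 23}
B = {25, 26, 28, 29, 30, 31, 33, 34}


Disjoint means A ∩ B = ∅.
A ∩ B = ∅
A ∩ B = ∅, so A and B are disjoint.

Yes, A and B are disjoint


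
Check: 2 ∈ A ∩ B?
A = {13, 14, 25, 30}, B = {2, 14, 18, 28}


A = {13, 14, 25, 30}, B = {2, 14, 18, 28}
A ∩ B = elements in both A and B
A ∩ B = {14}
Checking if 2 ∈ A ∩ B
2 is not in A ∩ B → False

2 ∉ A ∩ B


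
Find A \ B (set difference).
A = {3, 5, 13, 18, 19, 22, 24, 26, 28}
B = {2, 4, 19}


A \ B = elements in A but not in B
A = {3, 5, 13, 18, 19, 22, 24, 26, 28}
B = {2, 4, 19}
Remove from A any elements in B
A \ B = {3, 5, 13, 18, 22, 24, 26, 28}

A \ B = {3, 5, 13, 18, 22, 24, 26, 28}


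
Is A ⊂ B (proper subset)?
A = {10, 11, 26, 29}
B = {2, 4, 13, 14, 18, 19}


A ⊂ B requires: A ⊆ B AND A ≠ B.
A ⊆ B? No
A ⊄ B, so A is not a proper subset.

No, A is not a proper subset of B


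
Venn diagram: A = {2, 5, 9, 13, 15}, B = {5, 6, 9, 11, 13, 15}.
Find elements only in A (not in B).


A = {2, 5, 9, 13, 15}
B = {5, 6, 9, 11, 13, 15}
Region: only in A (not in B)
Elements: {2}

Elements only in A (not in B): {2}


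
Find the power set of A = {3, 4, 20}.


|A| = 3, so |P(A)| = 2^3 = 8
Enumerate subsets by cardinality (0 to 3):
∅, {3}, {4}, {20}, {3, 4}, {3, 20}, {4, 20}, {3, 4, 20}

P(A) has 8 subsets: ∅, {3}, {4}, {20}, {3, 4}, {3, 20}, {4, 20}, {3, 4, 20}


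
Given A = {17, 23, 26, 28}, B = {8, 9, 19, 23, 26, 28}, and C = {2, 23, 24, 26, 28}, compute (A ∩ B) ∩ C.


A ∩ B = {23, 26, 28}
(A ∩ B) ∩ C = {23, 26, 28}

A ∩ B ∩ C = {23, 26, 28}


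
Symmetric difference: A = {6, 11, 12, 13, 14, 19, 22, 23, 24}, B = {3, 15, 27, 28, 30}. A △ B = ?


A △ B = (A \ B) ∪ (B \ A) = elements in exactly one of A or B
A \ B = {6, 11, 12, 13, 14, 19, 22, 23, 24}
B \ A = {3, 15, 27, 28, 30}
A △ B = {3, 6, 11, 12, 13, 14, 15, 19, 22, 23, 24, 27, 28, 30}

A △ B = {3, 6, 11, 12, 13, 14, 15, 19, 22, 23, 24, 27, 28, 30}


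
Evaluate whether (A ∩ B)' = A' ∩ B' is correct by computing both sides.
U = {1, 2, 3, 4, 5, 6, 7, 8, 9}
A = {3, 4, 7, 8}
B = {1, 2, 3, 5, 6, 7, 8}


LHS: A ∩ B = {3, 7, 8}
(A ∩ B)' = U \ (A ∩ B) = {1, 2, 4, 5, 6, 9}
A' = {1, 2, 5, 6, 9}, B' = {4, 9}
Claimed RHS: A' ∩ B' = {9}
Identity is INVALID: LHS = {1, 2, 4, 5, 6, 9} but the RHS claimed here equals {9}. The correct form is (A ∩ B)' = A' ∪ B'.

Identity is invalid: (A ∩ B)' = {1, 2, 4, 5, 6, 9} but A' ∩ B' = {9}. The correct De Morgan law is (A ∩ B)' = A' ∪ B'.


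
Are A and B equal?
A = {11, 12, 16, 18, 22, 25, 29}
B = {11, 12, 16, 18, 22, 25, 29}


Two sets are equal iff they have exactly the same elements.
A = {11, 12, 16, 18, 22, 25, 29}
B = {11, 12, 16, 18, 22, 25, 29}
Same elements → A = B

Yes, A = B


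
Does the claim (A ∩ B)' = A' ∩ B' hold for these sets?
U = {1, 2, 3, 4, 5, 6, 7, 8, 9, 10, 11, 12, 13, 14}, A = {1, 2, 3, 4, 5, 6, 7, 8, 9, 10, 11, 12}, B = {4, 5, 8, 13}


LHS: A ∩ B = {4, 5, 8}
(A ∩ B)' = U \ (A ∩ B) = {1, 2, 3, 6, 7, 9, 10, 11, 12, 13, 14}
A' = {13, 14}, B' = {1, 2, 3, 6, 7, 9, 10, 11, 12, 14}
Claimed RHS: A' ∩ B' = {14}
Identity is INVALID: LHS = {1, 2, 3, 6, 7, 9, 10, 11, 12, 13, 14} but the RHS claimed here equals {14}. The correct form is (A ∩ B)' = A' ∪ B'.

Identity is invalid: (A ∩ B)' = {1, 2, 3, 6, 7, 9, 10, 11, 12, 13, 14} but A' ∩ B' = {14}. The correct De Morgan law is (A ∩ B)' = A' ∪ B'.


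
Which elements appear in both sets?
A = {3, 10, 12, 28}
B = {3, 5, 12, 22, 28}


A ∩ B = elements in both A and B
A = {3, 10, 12, 28}
B = {3, 5, 12, 22, 28}
A ∩ B = {3, 12, 28}

A ∩ B = {3, 12, 28}


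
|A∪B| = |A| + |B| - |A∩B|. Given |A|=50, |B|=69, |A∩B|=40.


|A ∪ B| = |A| + |B| - |A ∩ B|
= 50 + 69 - 40
= 79

|A ∪ B| = 79


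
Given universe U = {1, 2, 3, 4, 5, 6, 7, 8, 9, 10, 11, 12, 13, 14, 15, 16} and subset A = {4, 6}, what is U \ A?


Aᶜ = U \ A = elements in U but not in A
U = {1, 2, 3, 4, 5, 6, 7, 8, 9, 10, 11, 12, 13, 14, 15, 16}
A = {4, 6}
Aᶜ = {1, 2, 3, 5, 7, 8, 9, 10, 11, 12, 13, 14, 15, 16}

Aᶜ = {1, 2, 3, 5, 7, 8, 9, 10, 11, 12, 13, 14, 15, 16}


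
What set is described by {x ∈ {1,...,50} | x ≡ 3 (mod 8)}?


Checking each candidate:
Condition: x in {1,...,50} with x ≡ 3 (mod 8)
Result = {3, 11, 19, 27, 35, 43}

{3, 11, 19, 27, 35, 43}


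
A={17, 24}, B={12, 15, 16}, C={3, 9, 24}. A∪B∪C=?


A ∪ B = {12, 15, 16, 17, 24}
(A ∪ B) ∪ C = {3, 9, 12, 15, 16, 17, 24}

A ∪ B ∪ C = {3, 9, 12, 15, 16, 17, 24}


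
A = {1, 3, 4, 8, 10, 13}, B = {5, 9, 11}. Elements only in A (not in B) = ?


A = {1, 3, 4, 8, 10, 13}
B = {5, 9, 11}
Region: only in A (not in B)
Elements: {1, 3, 4, 8, 10, 13}

Elements only in A (not in B): {1, 3, 4, 8, 10, 13}


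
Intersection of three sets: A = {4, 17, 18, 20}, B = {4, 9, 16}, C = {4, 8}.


A ∩ B = {4}
(A ∩ B) ∩ C = {4}

A ∩ B ∩ C = {4}


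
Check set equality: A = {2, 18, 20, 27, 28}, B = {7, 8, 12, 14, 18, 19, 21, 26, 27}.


Two sets are equal iff they have exactly the same elements.
A = {2, 18, 20, 27, 28}
B = {7, 8, 12, 14, 18, 19, 21, 26, 27}
Differences: {2, 7, 8, 12, 14, 19, 20, 21, 26, 28}
A ≠ B

No, A ≠ B


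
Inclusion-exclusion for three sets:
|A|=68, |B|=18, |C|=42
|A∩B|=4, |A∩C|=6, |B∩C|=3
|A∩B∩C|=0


|A∪B∪C| = |A|+|B|+|C| - |A∩B|-|A∩C|-|B∩C| + |A∩B∩C|
= 68+18+42 - 4-6-3 + 0
= 128 - 13 + 0
= 115

|A ∪ B ∪ C| = 115


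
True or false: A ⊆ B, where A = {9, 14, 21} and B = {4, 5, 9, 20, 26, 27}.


A ⊆ B means every element of A is in B.
Elements in A not in B: {14, 21}
So A ⊄ B.

No, A ⊄ B


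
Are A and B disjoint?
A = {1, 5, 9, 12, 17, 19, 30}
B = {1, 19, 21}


Disjoint means A ∩ B = ∅.
A ∩ B = {1, 19}
A ∩ B ≠ ∅, so A and B are NOT disjoint.

No, A and B are not disjoint (A ∩ B = {1, 19})


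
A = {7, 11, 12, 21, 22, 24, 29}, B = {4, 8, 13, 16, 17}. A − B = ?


A \ B = elements in A but not in B
A = {7, 11, 12, 21, 22, 24, 29}
B = {4, 8, 13, 16, 17}
Remove from A any elements in B
A \ B = {7, 11, 12, 21, 22, 24, 29}

A \ B = {7, 11, 12, 21, 22, 24, 29}


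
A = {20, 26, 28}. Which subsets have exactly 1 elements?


|A| = 3, so A has C(3,1) = 3 subsets of size 1.
Enumerate by choosing 1 elements from A at a time:
{20}, {26}, {28}

1-element subsets (3 total): {20}, {26}, {28}


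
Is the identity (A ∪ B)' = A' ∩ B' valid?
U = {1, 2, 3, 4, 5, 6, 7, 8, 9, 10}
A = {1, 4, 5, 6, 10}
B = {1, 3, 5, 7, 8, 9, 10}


LHS: A ∪ B = {1, 3, 4, 5, 6, 7, 8, 9, 10}
(A ∪ B)' = U \ (A ∪ B) = {2}
A' = {2, 3, 7, 8, 9}, B' = {2, 4, 6}
Claimed RHS: A' ∩ B' = {2}
Identity is VALID: LHS = RHS = {2} ✓

Identity is valid. (A ∪ B)' = A' ∩ B' = {2}


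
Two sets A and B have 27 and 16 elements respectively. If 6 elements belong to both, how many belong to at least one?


|A ∪ B| = |A| + |B| - |A ∩ B|
= 27 + 16 - 6
= 37

|A ∪ B| = 37


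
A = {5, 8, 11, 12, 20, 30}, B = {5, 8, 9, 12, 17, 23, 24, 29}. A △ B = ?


A △ B = (A \ B) ∪ (B \ A) = elements in exactly one of A or B
A \ B = {11, 20, 30}
B \ A = {9, 17, 23, 24, 29}
A △ B = {9, 11, 17, 20, 23, 24, 29, 30}

A △ B = {9, 11, 17, 20, 23, 24, 29, 30}


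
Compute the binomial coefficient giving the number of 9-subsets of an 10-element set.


C(n,k) = n! / (k!(n-k)!)
C(10,9) = 10! / (9!1!)
= 10

C(10,9) = 10


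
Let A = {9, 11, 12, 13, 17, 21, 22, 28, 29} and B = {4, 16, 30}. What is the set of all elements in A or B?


A ∪ B = all elements in A or B (or both)
A = {9, 11, 12, 13, 17, 21, 22, 28, 29}
B = {4, 16, 30}
A ∪ B = {4, 9, 11, 12, 13, 16, 17, 21, 22, 28, 29, 30}

A ∪ B = {4, 9, 11, 12, 13, 16, 17, 21, 22, 28, 29, 30}


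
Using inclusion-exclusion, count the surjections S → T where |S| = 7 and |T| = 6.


n = |S| = 7, k = |T| = 6. Surjections via inclusion-exclusion:
S(n,k) = Σ(-1)^i × C(k,i) × (k-i)^n, i=0 to k
i=0: (-1)^0×C(6,0)×6^7 = 279936
i=1: (-1)^1×C(6,1)×5^7 = -468750
i=2: (-1)^2×C(6,2)×4^7 = 245760
i=3: (-1)^3×C(6,3)×3^7 = -43740
i=4: (-1)^4×C(6,4)×2^7 = 1920
i=5: (-1)^5×C(6,5)×1^7 = -6
i=6: (-1)^6×C(6,6)×0^7 = 0
Total = 15120

Number of surjections = 15120


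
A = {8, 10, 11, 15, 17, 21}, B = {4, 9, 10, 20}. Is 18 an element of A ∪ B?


A = {8, 10, 11, 15, 17, 21}, B = {4, 9, 10, 20}
A ∪ B = all elements in A or B
A ∪ B = {4, 8, 9, 10, 11, 15, 17, 20, 21}
Checking if 18 ∈ A ∪ B
18 is not in A ∪ B → False

18 ∉ A ∪ B


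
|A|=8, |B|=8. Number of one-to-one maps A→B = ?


An injection sends each of |A| = 8 inputs to a distinct output in B.
# injections = |B|·(|B|-1)·…·(|B|-|A|+1) = 8! / (8 - 8)!
= 8 × 7 × 6 × 5 × 4 × 3 × 2 × 1
= 40320

Number of injections = 40320


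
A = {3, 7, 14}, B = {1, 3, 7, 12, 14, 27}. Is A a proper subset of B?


A ⊂ B requires: A ⊆ B AND A ≠ B.
A ⊆ B? Yes
A = B? No
A ⊂ B: Yes (A is a proper subset of B)

Yes, A ⊂ B


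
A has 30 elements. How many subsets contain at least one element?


Total subsets = 2^n = 2^30 = 1073741824
Non-empty subsets exclude the empty set: 2^n - 1
= 1073741824 - 1
= 1073741823

Number of non-empty subsets = 1073741823


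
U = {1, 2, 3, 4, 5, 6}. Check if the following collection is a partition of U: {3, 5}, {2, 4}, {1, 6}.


A partition requires: (1) non-empty parts, (2) pairwise disjoint, (3) union = U
Parts: {3, 5}, {2, 4}, {1, 6}
Union of parts: {1, 2, 3, 4, 5, 6}
U = {1, 2, 3, 4, 5, 6}
All non-empty? True
Pairwise disjoint? True
Covers U? True

Yes, valid partition


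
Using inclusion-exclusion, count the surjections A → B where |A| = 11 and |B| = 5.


n = |A| = 11, k = |B| = 5. Surjections via inclusion-exclusion:
S(n,k) = Σ(-1)^i × C(k,i) × (k-i)^n, i=0 to k
i=0: (-1)^0×C(5,0)×5^11 = 48828125
i=1: (-1)^1×C(5,1)×4^11 = -20971520
i=2: (-1)^2×C(5,2)×3^11 = 1771470
i=3: (-1)^3×C(5,3)×2^11 = -20480
i=4: (-1)^4×C(5,4)×1^11 = 5
i=5: (-1)^5×C(5,5)×0^11 = 0
Total = 29607600

Number of surjections = 29607600


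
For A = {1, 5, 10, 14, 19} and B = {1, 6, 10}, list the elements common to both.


A ∩ B = elements in both A and B
A = {1, 5, 10, 14, 19}
B = {1, 6, 10}
A ∩ B = {1, 10}

A ∩ B = {1, 10}


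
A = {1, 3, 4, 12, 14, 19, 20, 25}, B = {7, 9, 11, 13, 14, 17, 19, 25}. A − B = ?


A \ B = elements in A but not in B
A = {1, 3, 4, 12, 14, 19, 20, 25}
B = {7, 9, 11, 13, 14, 17, 19, 25}
Remove from A any elements in B
A \ B = {1, 3, 4, 12, 20}

A \ B = {1, 3, 4, 12, 20}


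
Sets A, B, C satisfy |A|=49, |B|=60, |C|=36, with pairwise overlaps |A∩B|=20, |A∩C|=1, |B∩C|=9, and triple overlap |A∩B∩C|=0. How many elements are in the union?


|A∪B∪C| = |A|+|B|+|C| - |A∩B|-|A∩C|-|B∩C| + |A∩B∩C|
= 49+60+36 - 20-1-9 + 0
= 145 - 30 + 0
= 115

|A ∪ B ∪ C| = 115


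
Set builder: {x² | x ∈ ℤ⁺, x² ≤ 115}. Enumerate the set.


Checking each candidate:
Condition: positive perfect squares ≤ 115
Result = {1, 4, 9, 16, 25, 36, 49, 64, 81, 100}

{1, 4, 9, 16, 25, 36, 49, 64, 81, 100}


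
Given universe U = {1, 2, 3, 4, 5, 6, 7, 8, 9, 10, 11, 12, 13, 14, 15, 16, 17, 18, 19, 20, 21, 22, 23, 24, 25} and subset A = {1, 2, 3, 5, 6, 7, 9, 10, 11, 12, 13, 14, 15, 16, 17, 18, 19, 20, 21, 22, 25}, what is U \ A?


Aᶜ = U \ A = elements in U but not in A
U = {1, 2, 3, 4, 5, 6, 7, 8, 9, 10, 11, 12, 13, 14, 15, 16, 17, 18, 19, 20, 21, 22, 23, 24, 25}
A = {1, 2, 3, 5, 6, 7, 9, 10, 11, 12, 13, 14, 15, 16, 17, 18, 19, 20, 21, 22, 25}
Aᶜ = {4, 8, 23, 24}

Aᶜ = {4, 8, 23, 24}


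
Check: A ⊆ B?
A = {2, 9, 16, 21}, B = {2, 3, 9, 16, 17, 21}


A ⊆ B means every element of A is in B.
All elements of A are in B.
So A ⊆ B.

Yes, A ⊆ B


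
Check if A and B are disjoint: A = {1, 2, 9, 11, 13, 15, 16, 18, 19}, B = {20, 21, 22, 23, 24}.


Disjoint means A ∩ B = ∅.
A ∩ B = ∅
A ∩ B = ∅, so A and B are disjoint.

Yes, A and B are disjoint


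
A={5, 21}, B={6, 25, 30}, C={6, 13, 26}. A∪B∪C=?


A ∪ B = {5, 6, 21, 25, 30}
(A ∪ B) ∪ C = {5, 6, 13, 21, 25, 26, 30}

A ∪ B ∪ C = {5, 6, 13, 21, 25, 26, 30}


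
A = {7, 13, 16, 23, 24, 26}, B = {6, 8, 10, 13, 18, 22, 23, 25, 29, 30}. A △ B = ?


A △ B = (A \ B) ∪ (B \ A) = elements in exactly one of A or B
A \ B = {7, 16, 24, 26}
B \ A = {6, 8, 10, 18, 22, 25, 29, 30}
A △ B = {6, 7, 8, 10, 16, 18, 22, 24, 25, 26, 29, 30}

A △ B = {6, 7, 8, 10, 16, 18, 22, 24, 25, 26, 29, 30}


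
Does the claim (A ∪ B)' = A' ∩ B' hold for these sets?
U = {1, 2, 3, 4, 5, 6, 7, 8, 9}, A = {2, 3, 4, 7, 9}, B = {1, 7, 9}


LHS: A ∪ B = {1, 2, 3, 4, 7, 9}
(A ∪ B)' = U \ (A ∪ B) = {5, 6, 8}
A' = {1, 5, 6, 8}, B' = {2, 3, 4, 5, 6, 8}
Claimed RHS: A' ∩ B' = {5, 6, 8}
Identity is VALID: LHS = RHS = {5, 6, 8} ✓

Identity is valid. (A ∪ B)' = A' ∩ B' = {5, 6, 8}


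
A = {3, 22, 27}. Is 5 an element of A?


A = {3, 22, 27}
Checking if 5 is in A
5 is not in A → False

5 ∉ A


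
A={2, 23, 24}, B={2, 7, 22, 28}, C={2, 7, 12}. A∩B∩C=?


A ∩ B = {2}
(A ∩ B) ∩ C = {2}

A ∩ B ∩ C = {2}


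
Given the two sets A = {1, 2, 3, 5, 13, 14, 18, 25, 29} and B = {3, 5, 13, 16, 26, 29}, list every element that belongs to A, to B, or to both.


A ∪ B = all elements in A or B (or both)
A = {1, 2, 3, 5, 13, 14, 18, 25, 29}
B = {3, 5, 13, 16, 26, 29}
A ∪ B = {1, 2, 3, 5, 13, 14, 16, 18, 25, 26, 29}

A ∪ B = {1, 2, 3, 5, 13, 14, 16, 18, 25, 26, 29}


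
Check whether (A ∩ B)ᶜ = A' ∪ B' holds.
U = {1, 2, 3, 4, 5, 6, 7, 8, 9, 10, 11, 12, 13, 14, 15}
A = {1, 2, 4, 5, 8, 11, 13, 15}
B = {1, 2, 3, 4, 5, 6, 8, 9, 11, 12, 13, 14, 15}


LHS: A ∩ B = {1, 2, 4, 5, 8, 11, 13, 15}
(A ∩ B)' = U \ (A ∩ B) = {3, 6, 7, 9, 10, 12, 14}
A' = {3, 6, 7, 9, 10, 12, 14}, B' = {7, 10}
Claimed RHS: A' ∪ B' = {3, 6, 7, 9, 10, 12, 14}
Identity is VALID: LHS = RHS = {3, 6, 7, 9, 10, 12, 14} ✓

Identity is valid. (A ∩ B)' = A' ∪ B' = {3, 6, 7, 9, 10, 12, 14}


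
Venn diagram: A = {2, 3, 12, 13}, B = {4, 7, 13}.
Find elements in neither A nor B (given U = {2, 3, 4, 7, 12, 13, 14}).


A = {2, 3, 12, 13}
B = {4, 7, 13}
Region: in neither A nor B (given U = {2, 3, 4, 7, 12, 13, 14})
Elements: {14}

Elements in neither A nor B (given U = {2, 3, 4, 7, 12, 13, 14}): {14}


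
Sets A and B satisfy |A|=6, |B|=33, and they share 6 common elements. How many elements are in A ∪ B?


|A ∪ B| = |A| + |B| - |A ∩ B|
= 6 + 33 - 6
= 33

|A ∪ B| = 33


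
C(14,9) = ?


C(n,k) = n! / (k!(n-k)!)
C(14,9) = 14! / (9!5!)
= 2002

C(14,9) = 2002


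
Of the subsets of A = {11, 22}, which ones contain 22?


A subset of A contains 22 iff the remaining 1 elements form any subset of A \ {22}.
Count: 2^(n-1) = 2^1 = 2
Subsets containing 22: {22}, {11, 22}

Subsets containing 22 (2 total): {22}, {11, 22}


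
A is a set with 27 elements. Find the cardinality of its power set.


Number of subsets = 2^n
= 2^27
= 134217728

|P(A)| = 134217728


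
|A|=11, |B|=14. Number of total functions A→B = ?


Each of |A| = 11 inputs maps to any of |B| = 14 outputs.
# functions = |B|^|A| = 14^11
= 4049565169664

Number of functions = 4049565169664


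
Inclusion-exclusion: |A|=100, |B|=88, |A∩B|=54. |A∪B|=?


|A ∪ B| = |A| + |B| - |A ∩ B|
= 100 + 88 - 54
= 134

|A ∪ B| = 134


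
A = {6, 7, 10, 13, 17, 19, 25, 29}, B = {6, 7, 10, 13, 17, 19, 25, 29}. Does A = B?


Two sets are equal iff they have exactly the same elements.
A = {6, 7, 10, 13, 17, 19, 25, 29}
B = {6, 7, 10, 13, 17, 19, 25, 29}
Same elements → A = B

Yes, A = B


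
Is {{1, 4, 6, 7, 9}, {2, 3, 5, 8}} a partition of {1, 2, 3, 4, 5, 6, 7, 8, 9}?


A partition requires: (1) non-empty parts, (2) pairwise disjoint, (3) union = U
Parts: {1, 4, 6, 7, 9}, {2, 3, 5, 8}
Union of parts: {1, 2, 3, 4, 5, 6, 7, 8, 9}
U = {1, 2, 3, 4, 5, 6, 7, 8, 9}
All non-empty? True
Pairwise disjoint? True
Covers U? True

Yes, valid partition


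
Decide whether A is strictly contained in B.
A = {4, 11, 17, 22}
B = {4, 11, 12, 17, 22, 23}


A ⊂ B requires: A ⊆ B AND A ≠ B.
A ⊆ B? Yes
A = B? No
A ⊂ B: Yes (A is a proper subset of B)

Yes, A ⊂ B


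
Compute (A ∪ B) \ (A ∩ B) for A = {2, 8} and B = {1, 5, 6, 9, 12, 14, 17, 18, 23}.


A △ B = (A \ B) ∪ (B \ A) = elements in exactly one of A or B
A \ B = {2, 8}
B \ A = {1, 5, 6, 9, 12, 14, 17, 18, 23}
A △ B = {1, 2, 5, 6, 8, 9, 12, 14, 17, 18, 23}

A △ B = {1, 2, 5, 6, 8, 9, 12, 14, 17, 18, 23}


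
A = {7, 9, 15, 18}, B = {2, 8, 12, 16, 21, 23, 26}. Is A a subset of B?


A ⊆ B means every element of A is in B.
Elements in A not in B: {7, 9, 15, 18}
So A ⊄ B.

No, A ⊄ B


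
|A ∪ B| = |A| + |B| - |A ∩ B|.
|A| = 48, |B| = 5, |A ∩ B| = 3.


|A ∪ B| = |A| + |B| - |A ∩ B|
= 48 + 5 - 3
= 50

|A ∪ B| = 50


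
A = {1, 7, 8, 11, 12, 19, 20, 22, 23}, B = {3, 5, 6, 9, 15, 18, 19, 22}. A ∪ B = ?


A ∪ B = all elements in A or B (or both)
A = {1, 7, 8, 11, 12, 19, 20, 22, 23}
B = {3, 5, 6, 9, 15, 18, 19, 22}
A ∪ B = {1, 3, 5, 6, 7, 8, 9, 11, 12, 15, 18, 19, 20, 22, 23}

A ∪ B = {1, 3, 5, 6, 7, 8, 9, 11, 12, 15, 18, 19, 20, 22, 23}


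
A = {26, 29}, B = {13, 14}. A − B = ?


A \ B = elements in A but not in B
A = {26, 29}
B = {13, 14}
Remove from A any elements in B
A \ B = {26, 29}

A \ B = {26, 29}


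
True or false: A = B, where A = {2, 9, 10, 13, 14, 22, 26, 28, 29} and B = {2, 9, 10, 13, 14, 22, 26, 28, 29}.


Two sets are equal iff they have exactly the same elements.
A = {2, 9, 10, 13, 14, 22, 26, 28, 29}
B = {2, 9, 10, 13, 14, 22, 26, 28, 29}
Same elements → A = B

Yes, A = B


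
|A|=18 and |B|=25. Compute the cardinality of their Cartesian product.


|A × B| = |A| × |B|
= 18 × 25
= 450

|A × B| = 450


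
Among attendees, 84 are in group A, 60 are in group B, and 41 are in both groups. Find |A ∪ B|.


|A ∪ B| = |A| + |B| - |A ∩ B|
= 84 + 60 - 41
= 103

|A ∪ B| = 103


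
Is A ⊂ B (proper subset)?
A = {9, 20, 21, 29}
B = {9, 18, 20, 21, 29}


A ⊂ B requires: A ⊆ B AND A ≠ B.
A ⊆ B? Yes
A = B? No
A ⊂ B: Yes (A is a proper subset of B)

Yes, A ⊂ B


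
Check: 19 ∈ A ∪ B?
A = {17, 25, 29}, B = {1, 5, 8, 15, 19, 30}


A = {17, 25, 29}, B = {1, 5, 8, 15, 19, 30}
A ∪ B = all elements in A or B
A ∪ B = {1, 5, 8, 15, 17, 19, 25, 29, 30}
Checking if 19 ∈ A ∪ B
19 is in A ∪ B → True

19 ∈ A ∪ B


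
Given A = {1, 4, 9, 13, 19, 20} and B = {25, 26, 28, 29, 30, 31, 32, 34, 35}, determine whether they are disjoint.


Disjoint means A ∩ B = ∅.
A ∩ B = ∅
A ∩ B = ∅, so A and B are disjoint.

Yes, A and B are disjoint


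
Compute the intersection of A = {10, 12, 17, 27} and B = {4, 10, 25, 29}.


A ∩ B = elements in both A and B
A = {10, 12, 17, 27}
B = {4, 10, 25, 29}
A ∩ B = {10}

A ∩ B = {10}


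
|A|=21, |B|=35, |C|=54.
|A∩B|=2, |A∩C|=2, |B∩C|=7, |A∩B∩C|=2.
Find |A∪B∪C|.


|A∪B∪C| = |A|+|B|+|C| - |A∩B|-|A∩C|-|B∩C| + |A∩B∩C|
= 21+35+54 - 2-2-7 + 2
= 110 - 11 + 2
= 101

|A ∪ B ∪ C| = 101


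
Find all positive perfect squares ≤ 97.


Checking each candidate:
Condition: positive perfect squares ≤ 97
Result = {1, 4, 9, 16, 25, 36, 49, 64, 81}

{1, 4, 9, 16, 25, 36, 49, 64, 81}


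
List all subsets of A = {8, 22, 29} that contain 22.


A subset of A contains 22 iff the remaining 2 elements form any subset of A \ {22}.
Count: 2^(n-1) = 2^2 = 4
Subsets containing 22: {22}, {8, 22}, {22, 29}, {8, 22, 29}

Subsets containing 22 (4 total): {22}, {8, 22}, {22, 29}, {8, 22, 29}


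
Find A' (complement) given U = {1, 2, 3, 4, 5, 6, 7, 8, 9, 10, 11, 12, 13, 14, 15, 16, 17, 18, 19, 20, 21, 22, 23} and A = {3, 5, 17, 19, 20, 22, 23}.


Aᶜ = U \ A = elements in U but not in A
U = {1, 2, 3, 4, 5, 6, 7, 8, 9, 10, 11, 12, 13, 14, 15, 16, 17, 18, 19, 20, 21, 22, 23}
A = {3, 5, 17, 19, 20, 22, 23}
Aᶜ = {1, 2, 4, 6, 7, 8, 9, 10, 11, 12, 13, 14, 15, 16, 18, 21}

Aᶜ = {1, 2, 4, 6, 7, 8, 9, 10, 11, 12, 13, 14, 15, 16, 18, 21}


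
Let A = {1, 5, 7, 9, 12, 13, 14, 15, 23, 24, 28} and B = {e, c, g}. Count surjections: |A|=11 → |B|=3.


n = |A| = 11, k = |B| = 3. Surjections via inclusion-exclusion:
S(n,k) = Σ(-1)^i × C(k,i) × (k-i)^n, i=0 to k
i=0: (-1)^0×C(3,0)×3^11 = 177147
i=1: (-1)^1×C(3,1)×2^11 = -6144
i=2: (-1)^2×C(3,2)×1^11 = 3
i=3: (-1)^3×C(3,3)×0^11 = 0
Total = 171006

Number of surjections = 171006


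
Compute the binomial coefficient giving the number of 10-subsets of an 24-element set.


C(n,k) = n! / (k!(n-k)!)
C(24,10) = 24! / (10!14!)
= 1961256

C(24,10) = 1961256


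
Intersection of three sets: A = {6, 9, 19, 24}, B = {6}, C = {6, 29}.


A ∩ B = {6}
(A ∩ B) ∩ C = {6}

A ∩ B ∩ C = {6}


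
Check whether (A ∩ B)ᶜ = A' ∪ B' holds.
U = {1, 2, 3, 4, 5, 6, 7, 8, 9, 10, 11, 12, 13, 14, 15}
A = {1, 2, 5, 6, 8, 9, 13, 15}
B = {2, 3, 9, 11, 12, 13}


LHS: A ∩ B = {2, 9, 13}
(A ∩ B)' = U \ (A ∩ B) = {1, 3, 4, 5, 6, 7, 8, 10, 11, 12, 14, 15}
A' = {3, 4, 7, 10, 11, 12, 14}, B' = {1, 4, 5, 6, 7, 8, 10, 14, 15}
Claimed RHS: A' ∪ B' = {1, 3, 4, 5, 6, 7, 8, 10, 11, 12, 14, 15}
Identity is VALID: LHS = RHS = {1, 3, 4, 5, 6, 7, 8, 10, 11, 12, 14, 15} ✓

Identity is valid. (A ∩ B)' = A' ∪ B' = {1, 3, 4, 5, 6, 7, 8, 10, 11, 12, 14, 15}


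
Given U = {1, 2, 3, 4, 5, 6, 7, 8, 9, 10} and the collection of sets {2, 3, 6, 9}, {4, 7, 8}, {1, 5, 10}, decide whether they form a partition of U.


A partition requires: (1) non-empty parts, (2) pairwise disjoint, (3) union = U
Parts: {2, 3, 6, 9}, {4, 7, 8}, {1, 5, 10}
Union of parts: {1, 2, 3, 4, 5, 6, 7, 8, 9, 10}
U = {1, 2, 3, 4, 5, 6, 7, 8, 9, 10}
All non-empty? True
Pairwise disjoint? True
Covers U? True

Yes, valid partition
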